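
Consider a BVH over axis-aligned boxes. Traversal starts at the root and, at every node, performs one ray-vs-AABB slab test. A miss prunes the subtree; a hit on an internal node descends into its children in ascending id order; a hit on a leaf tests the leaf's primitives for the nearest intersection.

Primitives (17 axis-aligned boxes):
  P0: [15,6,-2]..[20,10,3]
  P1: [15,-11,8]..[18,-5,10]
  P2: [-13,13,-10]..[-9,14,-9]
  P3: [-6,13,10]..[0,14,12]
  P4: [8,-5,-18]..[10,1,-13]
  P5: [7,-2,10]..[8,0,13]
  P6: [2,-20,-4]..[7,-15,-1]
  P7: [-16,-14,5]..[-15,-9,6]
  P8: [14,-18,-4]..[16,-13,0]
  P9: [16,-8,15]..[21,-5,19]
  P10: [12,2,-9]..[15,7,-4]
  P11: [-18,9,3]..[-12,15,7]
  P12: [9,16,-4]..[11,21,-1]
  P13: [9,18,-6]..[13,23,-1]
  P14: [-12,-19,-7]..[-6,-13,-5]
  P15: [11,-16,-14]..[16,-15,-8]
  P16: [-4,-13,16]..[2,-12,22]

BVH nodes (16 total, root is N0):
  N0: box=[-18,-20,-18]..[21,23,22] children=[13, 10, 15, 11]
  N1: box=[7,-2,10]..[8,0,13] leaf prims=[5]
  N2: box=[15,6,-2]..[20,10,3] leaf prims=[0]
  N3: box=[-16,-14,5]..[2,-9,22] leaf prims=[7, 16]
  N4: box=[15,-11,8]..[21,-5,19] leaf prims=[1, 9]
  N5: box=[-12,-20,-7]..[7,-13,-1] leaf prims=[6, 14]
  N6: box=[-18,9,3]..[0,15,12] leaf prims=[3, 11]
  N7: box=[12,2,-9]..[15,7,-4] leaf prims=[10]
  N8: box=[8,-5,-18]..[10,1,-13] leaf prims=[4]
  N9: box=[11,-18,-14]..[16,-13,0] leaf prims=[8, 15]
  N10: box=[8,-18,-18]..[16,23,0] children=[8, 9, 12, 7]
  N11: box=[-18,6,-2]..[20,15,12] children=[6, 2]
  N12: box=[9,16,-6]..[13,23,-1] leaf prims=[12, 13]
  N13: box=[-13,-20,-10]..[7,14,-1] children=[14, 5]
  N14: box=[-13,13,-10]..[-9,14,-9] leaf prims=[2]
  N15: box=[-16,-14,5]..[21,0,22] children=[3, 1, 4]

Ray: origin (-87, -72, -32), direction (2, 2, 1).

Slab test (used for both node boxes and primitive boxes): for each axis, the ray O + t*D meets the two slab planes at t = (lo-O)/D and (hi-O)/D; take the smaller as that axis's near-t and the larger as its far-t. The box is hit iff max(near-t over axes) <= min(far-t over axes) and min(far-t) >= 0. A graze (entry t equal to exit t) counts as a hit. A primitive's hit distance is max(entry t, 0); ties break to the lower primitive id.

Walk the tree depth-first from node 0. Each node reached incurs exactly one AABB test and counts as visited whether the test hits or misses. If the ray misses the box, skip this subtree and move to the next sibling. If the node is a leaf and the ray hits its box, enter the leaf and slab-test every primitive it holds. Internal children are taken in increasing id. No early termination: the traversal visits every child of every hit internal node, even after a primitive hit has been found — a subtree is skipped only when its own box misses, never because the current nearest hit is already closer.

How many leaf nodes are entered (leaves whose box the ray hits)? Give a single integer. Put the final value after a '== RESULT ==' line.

Traverse from the root:
N0 x:[69/2,54] y:[26,95/2] z:[14,54] -> hit [69/2,95/2], descend [10, 11, 13, 15]
  N10 x:[95/2,103/2] y:[27,95/2] z:[14,32] -> miss, prune
  N11 x:[69/2,107/2] y:[39,87/2] z:[30,44] -> hit [39,87/2], descend [2, 6]
    N2 x:[51,107/2] y:[39,41] z:[30,35] -> miss, prune
    N6 x:[69/2,87/2] y:[81/2,87/2] z:[35,44] -> hit [81/2,87/2] leaf, test {P3@t=85/2, P11(miss)}
  N13 x:[37,47] y:[26,43] z:[22,31] -> miss, prune
  N15 x:[71/2,54] y:[29,36] z:[37,54] -> miss, prune

order=[0, 10, 11, 2, 6, 13, 15]  |boxes|=7  |leaves|=1  hit=P3

== RESULT ==
1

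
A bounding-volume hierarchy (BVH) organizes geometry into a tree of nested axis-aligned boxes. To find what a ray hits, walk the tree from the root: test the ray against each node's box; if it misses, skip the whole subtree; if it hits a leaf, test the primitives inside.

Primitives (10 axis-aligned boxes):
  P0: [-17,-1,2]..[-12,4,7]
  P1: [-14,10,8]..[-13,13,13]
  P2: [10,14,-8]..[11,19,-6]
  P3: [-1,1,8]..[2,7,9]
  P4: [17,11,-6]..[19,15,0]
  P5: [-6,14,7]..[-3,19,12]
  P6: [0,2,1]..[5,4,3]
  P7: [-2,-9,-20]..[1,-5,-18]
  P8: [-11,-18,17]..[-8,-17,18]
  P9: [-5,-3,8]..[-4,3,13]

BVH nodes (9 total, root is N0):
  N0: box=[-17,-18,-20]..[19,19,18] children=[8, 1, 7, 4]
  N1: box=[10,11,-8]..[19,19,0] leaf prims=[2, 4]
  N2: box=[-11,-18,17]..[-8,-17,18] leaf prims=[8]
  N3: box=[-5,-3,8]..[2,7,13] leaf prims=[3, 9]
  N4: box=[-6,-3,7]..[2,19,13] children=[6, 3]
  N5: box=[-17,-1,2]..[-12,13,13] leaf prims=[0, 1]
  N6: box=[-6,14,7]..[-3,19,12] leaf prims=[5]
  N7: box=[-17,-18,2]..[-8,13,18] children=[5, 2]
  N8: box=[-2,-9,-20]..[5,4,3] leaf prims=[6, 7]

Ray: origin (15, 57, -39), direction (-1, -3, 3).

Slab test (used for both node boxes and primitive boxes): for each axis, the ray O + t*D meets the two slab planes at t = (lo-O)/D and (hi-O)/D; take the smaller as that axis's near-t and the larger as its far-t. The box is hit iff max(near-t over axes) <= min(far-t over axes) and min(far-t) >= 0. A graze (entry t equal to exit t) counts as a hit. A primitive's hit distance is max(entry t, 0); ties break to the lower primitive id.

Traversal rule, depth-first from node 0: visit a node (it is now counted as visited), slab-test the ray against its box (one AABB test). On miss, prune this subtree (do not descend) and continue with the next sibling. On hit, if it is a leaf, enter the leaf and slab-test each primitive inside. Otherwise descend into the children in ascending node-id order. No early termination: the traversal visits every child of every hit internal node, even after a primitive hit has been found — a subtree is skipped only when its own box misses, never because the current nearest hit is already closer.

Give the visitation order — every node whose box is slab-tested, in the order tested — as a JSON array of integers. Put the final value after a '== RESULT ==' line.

Traverse from the root:
N0 x:[-4,32] y:[38/3,25] z:[19/3,19] -> hit [38/3,19], descend [1, 4, 7, 8]
  N1 x:[-4,5] y:[38/3,46/3] z:[31/3,13] -> miss, prune
  N4 x:[13,21] y:[38/3,20] z:[46/3,52/3] -> hit [46/3,52/3], descend [3, 6]
    N3 x:[13,20] y:[50/3,20] z:[47/3,52/3] -> hit [50/3,52/3] leaf, test {P3(miss), P9(miss)}
    N6 x:[18,21] y:[38/3,43/3] z:[46/3,17] -> miss, prune
  N7 x:[23,32] y:[44/3,25] z:[41/3,19] -> miss, prune
  N8 x:[10,17] y:[53/3,22] z:[19/3,14] -> miss, prune

Visited [0, 1, 4, 3, 6, 7, 8]. Tests: 7 box, 1 leaf. Nearest: miss.

== RESULT ==
[0, 1, 4, 3, 6, 7, 8]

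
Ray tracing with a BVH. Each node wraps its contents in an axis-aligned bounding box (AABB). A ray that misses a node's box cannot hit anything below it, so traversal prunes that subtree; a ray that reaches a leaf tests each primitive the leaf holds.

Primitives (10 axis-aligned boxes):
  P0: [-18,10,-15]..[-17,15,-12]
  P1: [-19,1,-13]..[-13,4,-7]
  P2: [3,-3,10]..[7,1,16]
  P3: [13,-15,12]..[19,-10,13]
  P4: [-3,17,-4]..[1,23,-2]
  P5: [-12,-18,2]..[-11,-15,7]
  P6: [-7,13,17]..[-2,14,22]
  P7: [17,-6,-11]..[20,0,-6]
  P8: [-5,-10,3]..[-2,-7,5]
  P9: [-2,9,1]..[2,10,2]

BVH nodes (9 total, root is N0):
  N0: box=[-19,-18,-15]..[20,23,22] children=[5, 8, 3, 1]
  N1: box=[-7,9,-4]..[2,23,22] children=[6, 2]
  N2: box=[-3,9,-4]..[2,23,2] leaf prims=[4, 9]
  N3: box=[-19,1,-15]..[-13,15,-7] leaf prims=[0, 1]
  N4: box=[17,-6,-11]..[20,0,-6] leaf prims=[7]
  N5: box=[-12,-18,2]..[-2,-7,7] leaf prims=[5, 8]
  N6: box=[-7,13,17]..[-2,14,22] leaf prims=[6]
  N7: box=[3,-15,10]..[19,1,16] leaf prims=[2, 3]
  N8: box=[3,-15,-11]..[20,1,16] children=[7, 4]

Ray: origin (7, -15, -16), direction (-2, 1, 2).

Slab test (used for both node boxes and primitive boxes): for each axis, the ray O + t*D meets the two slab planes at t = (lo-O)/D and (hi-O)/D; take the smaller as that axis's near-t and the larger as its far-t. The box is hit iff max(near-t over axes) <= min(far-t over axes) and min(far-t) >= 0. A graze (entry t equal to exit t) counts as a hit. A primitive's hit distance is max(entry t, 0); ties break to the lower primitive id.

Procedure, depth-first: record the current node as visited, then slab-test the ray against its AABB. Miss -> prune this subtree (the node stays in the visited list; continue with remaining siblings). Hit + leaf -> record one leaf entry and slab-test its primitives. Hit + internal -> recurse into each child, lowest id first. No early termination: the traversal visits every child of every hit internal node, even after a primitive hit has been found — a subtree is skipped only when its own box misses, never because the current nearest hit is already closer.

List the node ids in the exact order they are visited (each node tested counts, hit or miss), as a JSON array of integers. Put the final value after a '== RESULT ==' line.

Trace the traversal:
N0 x:[-13/2,13] y:[-3,38] z:[1/2,19] -> hit [1/2,13], descend [1, 3, 5, 8]
  N1 x:[5/2,7] y:[24,38] z:[6,19] -> miss, prune
  N3 x:[10,13] y:[16,30] z:[1/2,9/2] -> miss, prune
  N5 x:[9/2,19/2] y:[-3,8] z:[9,23/2] -> miss, prune
  N8 x:[-13/2,2] y:[0,16] z:[5/2,16] -> miss, prune

Visited [0, 1, 3, 5, 8]. Tests: 5 box, 0 leaf. Nearest: miss.

== RESULT ==
[0, 1, 3, 5, 8]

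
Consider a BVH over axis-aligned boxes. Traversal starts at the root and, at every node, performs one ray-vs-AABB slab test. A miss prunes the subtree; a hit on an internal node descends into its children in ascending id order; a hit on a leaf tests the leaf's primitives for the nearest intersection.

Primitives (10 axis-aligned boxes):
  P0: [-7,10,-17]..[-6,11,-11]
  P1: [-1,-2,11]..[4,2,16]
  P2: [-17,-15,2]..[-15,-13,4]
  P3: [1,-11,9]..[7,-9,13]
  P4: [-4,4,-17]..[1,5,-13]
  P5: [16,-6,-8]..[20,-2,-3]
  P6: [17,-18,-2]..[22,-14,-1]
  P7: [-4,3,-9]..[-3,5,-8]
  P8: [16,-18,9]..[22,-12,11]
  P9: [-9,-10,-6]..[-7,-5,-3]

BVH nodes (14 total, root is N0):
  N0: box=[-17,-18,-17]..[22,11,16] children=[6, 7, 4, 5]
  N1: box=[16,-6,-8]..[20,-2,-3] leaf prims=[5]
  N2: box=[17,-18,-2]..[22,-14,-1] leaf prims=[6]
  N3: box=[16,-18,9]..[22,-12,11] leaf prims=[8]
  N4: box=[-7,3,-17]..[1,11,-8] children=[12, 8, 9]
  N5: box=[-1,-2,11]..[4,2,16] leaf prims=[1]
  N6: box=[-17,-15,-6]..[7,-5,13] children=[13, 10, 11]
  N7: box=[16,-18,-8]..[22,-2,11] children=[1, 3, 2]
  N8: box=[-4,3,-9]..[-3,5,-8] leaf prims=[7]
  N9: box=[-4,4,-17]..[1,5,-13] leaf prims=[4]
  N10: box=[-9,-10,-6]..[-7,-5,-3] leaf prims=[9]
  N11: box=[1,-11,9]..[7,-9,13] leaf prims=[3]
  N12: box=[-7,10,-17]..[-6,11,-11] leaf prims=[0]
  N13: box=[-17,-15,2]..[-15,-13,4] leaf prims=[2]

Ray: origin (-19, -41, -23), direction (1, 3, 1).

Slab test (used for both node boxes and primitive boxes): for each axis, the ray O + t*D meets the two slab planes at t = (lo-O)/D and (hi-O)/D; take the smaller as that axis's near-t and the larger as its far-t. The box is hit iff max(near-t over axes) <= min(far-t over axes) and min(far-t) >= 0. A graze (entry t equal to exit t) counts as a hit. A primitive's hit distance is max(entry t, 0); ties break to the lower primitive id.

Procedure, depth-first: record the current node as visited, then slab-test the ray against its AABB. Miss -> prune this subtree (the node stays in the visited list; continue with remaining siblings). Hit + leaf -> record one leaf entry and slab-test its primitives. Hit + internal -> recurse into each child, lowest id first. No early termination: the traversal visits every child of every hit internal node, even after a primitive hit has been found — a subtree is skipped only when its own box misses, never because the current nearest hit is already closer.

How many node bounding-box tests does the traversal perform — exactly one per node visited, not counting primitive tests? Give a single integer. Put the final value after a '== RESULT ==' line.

Walk:
N0 x:[2,41] y:[23/3,52/3] z:[6,39] -> hit [23/3,52/3], descend [4, 5, 6, 7]
  N4 x:[12,20] y:[44/3,52/3] z:[6,15] -> hit [44/3,15], descend [8, 9, 12]
    N8 x:[15,16] y:[44/3,46/3] z:[14,15] -> hit [15,15] leaf, test {P7@t=15}
    N9 x:[15,20] y:[15,46/3] z:[6,10] -> miss, prune
    N12 x:[12,13] y:[17,52/3] z:[6,12] -> miss, prune
  N5 x:[18,23] y:[13,43/3] z:[34,39] -> miss, prune
  N6 x:[2,26] y:[26/3,12] z:[17,36] -> miss, prune
  N7 x:[35,41] y:[23/3,13] z:[15,34] -> miss, prune

order=[0, 4, 8, 9, 12, 5, 6, 7]  |boxes|=8  |leaves|=1  hit=P7

== RESULT ==
8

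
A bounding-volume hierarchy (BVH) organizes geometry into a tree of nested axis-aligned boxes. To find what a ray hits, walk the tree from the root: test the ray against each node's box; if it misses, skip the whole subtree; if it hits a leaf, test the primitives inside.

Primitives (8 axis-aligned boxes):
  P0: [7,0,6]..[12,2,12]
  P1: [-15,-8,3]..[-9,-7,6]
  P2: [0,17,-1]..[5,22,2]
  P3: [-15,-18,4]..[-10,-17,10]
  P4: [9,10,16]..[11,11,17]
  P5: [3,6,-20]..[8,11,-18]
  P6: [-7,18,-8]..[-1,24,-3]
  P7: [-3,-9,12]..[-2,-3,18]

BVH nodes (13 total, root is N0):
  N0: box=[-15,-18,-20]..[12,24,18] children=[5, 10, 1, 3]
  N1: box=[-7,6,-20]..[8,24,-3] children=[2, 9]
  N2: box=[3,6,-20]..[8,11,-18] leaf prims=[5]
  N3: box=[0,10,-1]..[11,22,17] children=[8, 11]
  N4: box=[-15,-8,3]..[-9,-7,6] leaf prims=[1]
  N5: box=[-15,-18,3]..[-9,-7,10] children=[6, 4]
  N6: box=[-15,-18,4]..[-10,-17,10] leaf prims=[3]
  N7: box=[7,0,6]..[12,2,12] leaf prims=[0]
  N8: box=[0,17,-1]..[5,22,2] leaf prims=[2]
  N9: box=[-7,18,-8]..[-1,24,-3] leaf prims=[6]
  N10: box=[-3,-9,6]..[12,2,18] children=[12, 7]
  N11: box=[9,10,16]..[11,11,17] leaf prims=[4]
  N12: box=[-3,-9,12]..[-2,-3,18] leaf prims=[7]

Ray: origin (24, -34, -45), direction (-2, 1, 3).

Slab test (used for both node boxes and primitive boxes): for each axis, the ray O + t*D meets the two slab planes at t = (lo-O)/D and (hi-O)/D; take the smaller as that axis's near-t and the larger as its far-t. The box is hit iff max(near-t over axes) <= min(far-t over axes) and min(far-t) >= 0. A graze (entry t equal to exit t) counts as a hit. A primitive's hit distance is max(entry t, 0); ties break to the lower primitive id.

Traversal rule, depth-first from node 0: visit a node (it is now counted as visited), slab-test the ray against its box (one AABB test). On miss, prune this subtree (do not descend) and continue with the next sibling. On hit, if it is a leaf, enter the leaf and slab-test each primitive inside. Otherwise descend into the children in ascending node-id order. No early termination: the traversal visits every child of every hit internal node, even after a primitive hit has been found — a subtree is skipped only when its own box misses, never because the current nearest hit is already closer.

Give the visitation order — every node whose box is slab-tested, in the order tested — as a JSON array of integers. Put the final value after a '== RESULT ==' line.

Walk:
N0 x:[6,39/2] y:[16,58] z:[25/3,21] -> hit [16,39/2], descend [1, 3, 5, 10]
  N1 x:[8,31/2] y:[40,58] z:[25/3,14] -> miss, prune
  N3 x:[13/2,12] y:[44,56] z:[44/3,62/3] -> miss, prune
  N5 x:[33/2,39/2] y:[16,27] z:[16,55/3] -> hit [33/2,55/3], descend [4, 6]
    N4 x:[33/2,39/2] y:[26,27] z:[16,17] -> miss, prune
    N6 x:[17,39/2] y:[16,17] z:[49/3,55/3] -> hit [17,17] leaf, test {P3@t=17}
  N10 x:[6,27/2] y:[25,36] z:[17,21] -> miss, prune

7 AABB tests over nodes [0, 1, 3, 5, 4, 6, 10]; 1 leaf entered; closest P3.

== RESULT ==
[0, 1, 3, 5, 4, 6, 10]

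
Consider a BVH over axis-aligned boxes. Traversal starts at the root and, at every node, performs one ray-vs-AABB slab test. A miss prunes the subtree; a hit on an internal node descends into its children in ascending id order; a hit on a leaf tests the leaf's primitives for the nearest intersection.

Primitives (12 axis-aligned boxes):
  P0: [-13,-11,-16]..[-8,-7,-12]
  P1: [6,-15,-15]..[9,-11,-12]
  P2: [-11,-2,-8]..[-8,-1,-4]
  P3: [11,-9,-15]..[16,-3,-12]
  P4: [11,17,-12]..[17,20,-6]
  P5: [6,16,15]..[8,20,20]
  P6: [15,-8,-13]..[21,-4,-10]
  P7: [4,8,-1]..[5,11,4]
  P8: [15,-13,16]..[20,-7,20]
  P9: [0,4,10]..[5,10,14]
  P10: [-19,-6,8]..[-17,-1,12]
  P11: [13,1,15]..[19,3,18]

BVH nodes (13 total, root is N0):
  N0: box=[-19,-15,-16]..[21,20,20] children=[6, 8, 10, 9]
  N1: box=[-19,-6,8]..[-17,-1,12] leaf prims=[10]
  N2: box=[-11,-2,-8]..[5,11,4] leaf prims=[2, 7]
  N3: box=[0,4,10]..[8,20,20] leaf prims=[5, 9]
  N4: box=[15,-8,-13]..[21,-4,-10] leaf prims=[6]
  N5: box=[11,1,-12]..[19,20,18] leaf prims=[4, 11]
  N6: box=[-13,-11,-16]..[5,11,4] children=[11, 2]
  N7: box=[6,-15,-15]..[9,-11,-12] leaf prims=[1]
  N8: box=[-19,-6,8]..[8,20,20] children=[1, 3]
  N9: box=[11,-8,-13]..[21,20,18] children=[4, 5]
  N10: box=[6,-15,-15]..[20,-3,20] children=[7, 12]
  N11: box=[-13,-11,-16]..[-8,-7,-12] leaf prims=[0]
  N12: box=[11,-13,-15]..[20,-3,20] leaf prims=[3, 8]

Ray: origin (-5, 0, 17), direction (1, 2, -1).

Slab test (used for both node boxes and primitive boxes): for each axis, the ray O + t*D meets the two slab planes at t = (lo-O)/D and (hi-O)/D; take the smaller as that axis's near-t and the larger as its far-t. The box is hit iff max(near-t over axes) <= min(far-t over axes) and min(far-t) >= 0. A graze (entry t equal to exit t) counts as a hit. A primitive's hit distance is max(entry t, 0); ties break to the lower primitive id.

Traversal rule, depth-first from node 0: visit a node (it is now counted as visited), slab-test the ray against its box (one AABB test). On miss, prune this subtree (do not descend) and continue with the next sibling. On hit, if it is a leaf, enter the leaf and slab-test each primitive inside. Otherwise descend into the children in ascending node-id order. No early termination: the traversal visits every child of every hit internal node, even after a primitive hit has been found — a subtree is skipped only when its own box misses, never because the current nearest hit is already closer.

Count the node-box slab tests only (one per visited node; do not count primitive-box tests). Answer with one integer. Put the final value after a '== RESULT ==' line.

Trace the traversal:
N0 x:[-14,26] y:[-15/2,10] z:[-3,33] -> hit [-3,10], descend [6, 8, 9, 10]
  N6 x:[-8,10] y:[-11/2,11/2] z:[13,33] -> miss, prune
  N8 x:[-14,13] y:[-3,10] z:[-3,9] -> hit [-3,9], descend [1, 3]
    N1 x:[-14,-12] y:[-3,-1/2] z:[5,9] -> miss, prune
    N3 x:[5,13] y:[2,10] z:[-3,7] -> hit [5,7] leaf, test {P5(miss), P9@t=5}
  N9 x:[16,26] y:[-4,10] z:[-1,30] -> miss, prune
  N10 x:[11,25] y:[-15/2,-3/2] z:[-3,32] -> miss, prune

Visited [0, 6, 8, 1, 3, 9, 10]. Tests: 7 box, 1 leaf. Nearest: P9.

== RESULT ==
7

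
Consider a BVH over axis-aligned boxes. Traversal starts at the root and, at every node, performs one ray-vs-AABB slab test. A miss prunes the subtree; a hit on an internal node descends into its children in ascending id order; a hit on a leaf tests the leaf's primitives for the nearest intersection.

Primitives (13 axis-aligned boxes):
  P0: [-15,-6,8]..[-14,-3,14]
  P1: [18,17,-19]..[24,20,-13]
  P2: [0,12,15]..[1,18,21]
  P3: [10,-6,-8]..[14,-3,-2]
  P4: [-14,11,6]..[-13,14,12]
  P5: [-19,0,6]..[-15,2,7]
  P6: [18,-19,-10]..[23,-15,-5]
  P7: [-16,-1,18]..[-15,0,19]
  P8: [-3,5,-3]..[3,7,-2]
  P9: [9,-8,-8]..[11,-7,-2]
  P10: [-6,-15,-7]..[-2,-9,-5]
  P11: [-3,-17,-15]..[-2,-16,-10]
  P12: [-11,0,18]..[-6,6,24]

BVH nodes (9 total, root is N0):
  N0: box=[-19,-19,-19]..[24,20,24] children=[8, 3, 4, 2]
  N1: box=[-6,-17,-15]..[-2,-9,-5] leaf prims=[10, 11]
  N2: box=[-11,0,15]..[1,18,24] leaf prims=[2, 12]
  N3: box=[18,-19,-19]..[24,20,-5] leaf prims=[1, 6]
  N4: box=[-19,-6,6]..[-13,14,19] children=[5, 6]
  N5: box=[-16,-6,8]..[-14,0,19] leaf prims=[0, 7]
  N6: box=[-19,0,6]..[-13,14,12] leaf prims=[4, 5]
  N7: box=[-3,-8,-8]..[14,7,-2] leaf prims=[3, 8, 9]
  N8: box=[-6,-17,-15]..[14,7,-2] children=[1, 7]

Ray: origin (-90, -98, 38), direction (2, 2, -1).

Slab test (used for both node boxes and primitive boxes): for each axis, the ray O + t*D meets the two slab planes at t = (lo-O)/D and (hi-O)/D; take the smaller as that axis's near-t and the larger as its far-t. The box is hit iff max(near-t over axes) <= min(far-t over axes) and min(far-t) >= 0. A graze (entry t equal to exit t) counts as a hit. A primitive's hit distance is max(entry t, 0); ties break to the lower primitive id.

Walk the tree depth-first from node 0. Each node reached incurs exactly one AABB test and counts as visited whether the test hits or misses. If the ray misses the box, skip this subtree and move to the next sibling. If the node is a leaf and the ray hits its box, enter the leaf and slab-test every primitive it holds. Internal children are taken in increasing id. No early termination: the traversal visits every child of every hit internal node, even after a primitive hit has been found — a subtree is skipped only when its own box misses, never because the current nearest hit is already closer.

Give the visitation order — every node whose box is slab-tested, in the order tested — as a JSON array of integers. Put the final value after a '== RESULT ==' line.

Walk:
N0 x:[71/2,57] y:[79/2,59] z:[14,57] -> hit [79/2,57], descend [2, 3, 4, 8]
  N2 x:[79/2,91/2] y:[49,58] z:[14,23] -> miss, prune
  N3 x:[54,57] y:[79/2,59] z:[43,57] -> hit [54,57] leaf, test {P1(miss), P6(miss)}
  N4 x:[71/2,77/2] y:[46,56] z:[19,32] -> miss, prune
  N8 x:[42,52] y:[81/2,105/2] z:[40,53] -> hit [42,52], descend [1, 7]
    N1 x:[42,44] y:[81/2,89/2] z:[43,53] -> hit [43,44] leaf, test {P10@t=43, P11(miss)}
    N7 x:[87/2,52] y:[45,105/2] z:[40,46] -> hit [45,46] leaf, test {P3(miss), P8(miss), P9(miss)}

order=[0, 2, 3, 4, 8, 1, 7]  |boxes|=7  |leaves|=3  hit=P10

== RESULT ==
[0, 2, 3, 4, 8, 1, 7]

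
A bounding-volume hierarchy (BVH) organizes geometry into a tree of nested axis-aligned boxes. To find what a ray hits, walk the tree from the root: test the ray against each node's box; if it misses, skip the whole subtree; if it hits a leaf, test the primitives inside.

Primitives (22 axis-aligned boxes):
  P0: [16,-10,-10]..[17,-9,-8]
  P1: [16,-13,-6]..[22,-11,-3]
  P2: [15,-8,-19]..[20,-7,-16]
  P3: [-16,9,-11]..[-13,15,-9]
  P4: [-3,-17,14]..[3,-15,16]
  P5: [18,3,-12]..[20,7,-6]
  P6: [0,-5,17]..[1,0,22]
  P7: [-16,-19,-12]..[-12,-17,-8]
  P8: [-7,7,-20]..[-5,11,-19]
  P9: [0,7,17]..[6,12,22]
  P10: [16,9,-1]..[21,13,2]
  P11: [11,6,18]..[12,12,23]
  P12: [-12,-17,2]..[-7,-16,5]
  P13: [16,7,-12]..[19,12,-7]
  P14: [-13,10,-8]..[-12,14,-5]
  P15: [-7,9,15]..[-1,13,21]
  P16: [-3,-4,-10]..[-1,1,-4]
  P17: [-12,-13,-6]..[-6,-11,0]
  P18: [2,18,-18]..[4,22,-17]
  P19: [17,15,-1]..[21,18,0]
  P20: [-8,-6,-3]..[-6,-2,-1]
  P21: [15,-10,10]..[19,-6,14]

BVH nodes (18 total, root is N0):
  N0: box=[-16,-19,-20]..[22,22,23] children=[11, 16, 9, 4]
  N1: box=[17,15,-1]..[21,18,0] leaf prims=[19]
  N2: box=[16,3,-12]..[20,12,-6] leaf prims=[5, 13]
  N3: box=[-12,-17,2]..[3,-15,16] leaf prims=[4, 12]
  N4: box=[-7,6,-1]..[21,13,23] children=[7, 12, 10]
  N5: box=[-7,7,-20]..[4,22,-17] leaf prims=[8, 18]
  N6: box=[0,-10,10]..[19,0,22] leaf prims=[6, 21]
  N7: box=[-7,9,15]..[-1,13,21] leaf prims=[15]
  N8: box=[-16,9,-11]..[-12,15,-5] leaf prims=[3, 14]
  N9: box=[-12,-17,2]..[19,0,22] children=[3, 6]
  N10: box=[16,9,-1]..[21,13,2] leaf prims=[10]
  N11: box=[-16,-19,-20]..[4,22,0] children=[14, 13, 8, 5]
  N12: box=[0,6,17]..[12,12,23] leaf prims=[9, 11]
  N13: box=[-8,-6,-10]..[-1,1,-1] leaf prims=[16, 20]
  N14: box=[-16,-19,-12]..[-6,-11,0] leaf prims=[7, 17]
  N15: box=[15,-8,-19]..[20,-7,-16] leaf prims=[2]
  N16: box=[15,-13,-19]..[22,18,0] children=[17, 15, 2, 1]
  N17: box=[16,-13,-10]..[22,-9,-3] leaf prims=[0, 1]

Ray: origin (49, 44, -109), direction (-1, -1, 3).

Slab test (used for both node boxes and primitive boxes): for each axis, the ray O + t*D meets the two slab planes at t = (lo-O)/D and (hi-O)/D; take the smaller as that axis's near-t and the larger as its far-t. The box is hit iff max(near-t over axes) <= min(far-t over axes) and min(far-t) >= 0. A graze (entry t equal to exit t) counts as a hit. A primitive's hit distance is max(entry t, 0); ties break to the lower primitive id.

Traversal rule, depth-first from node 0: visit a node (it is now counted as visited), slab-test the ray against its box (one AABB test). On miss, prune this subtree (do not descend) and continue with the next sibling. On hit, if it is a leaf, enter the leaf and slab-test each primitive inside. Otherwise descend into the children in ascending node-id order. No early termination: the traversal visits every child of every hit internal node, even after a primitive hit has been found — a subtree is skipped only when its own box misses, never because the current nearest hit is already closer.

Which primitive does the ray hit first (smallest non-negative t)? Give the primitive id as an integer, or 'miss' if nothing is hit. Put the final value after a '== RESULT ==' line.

Walk:
N0 x:[27,65] y:[22,63] z:[89/3,44] -> hit [89/3,44], descend [4, 9, 11, 16]
  N4 x:[28,56] y:[31,38] z:[36,44] -> hit [36,38], descend [7, 10, 12]
    N7 x:[50,56] y:[31,35] z:[124/3,130/3] -> miss, prune
    N10 x:[28,33] y:[31,35] z:[36,37] -> miss, prune
    N12 x:[37,49] y:[32,38] z:[42,44] -> miss, prune
  N9 x:[30,61] y:[44,61] z:[37,131/3] -> miss, prune
  N11 x:[45,65] y:[22,63] z:[89/3,109/3] -> miss, prune
  N16 x:[27,34] y:[26,57] z:[30,109/3] -> hit [30,34], descend [1, 2, 15, 17]
    N1 x:[28,32] y:[26,29] z:[36,109/3] -> miss, prune
    N2 x:[29,33] y:[32,41] z:[97/3,103/3] -> hit [97/3,33] leaf, test {P5(miss), P13@t=97/3}
    N15 x:[29,34] y:[51,52] z:[30,31] -> miss, prune
    N17 x:[27,33] y:[53,57] z:[33,106/3] -> miss, prune

12 AABB tests over nodes [0, 4, 7, 10, 12, 9, 11, 16, 1, 2, 15, 17]; 1 leaf entered; closest P13.

== RESULT ==
13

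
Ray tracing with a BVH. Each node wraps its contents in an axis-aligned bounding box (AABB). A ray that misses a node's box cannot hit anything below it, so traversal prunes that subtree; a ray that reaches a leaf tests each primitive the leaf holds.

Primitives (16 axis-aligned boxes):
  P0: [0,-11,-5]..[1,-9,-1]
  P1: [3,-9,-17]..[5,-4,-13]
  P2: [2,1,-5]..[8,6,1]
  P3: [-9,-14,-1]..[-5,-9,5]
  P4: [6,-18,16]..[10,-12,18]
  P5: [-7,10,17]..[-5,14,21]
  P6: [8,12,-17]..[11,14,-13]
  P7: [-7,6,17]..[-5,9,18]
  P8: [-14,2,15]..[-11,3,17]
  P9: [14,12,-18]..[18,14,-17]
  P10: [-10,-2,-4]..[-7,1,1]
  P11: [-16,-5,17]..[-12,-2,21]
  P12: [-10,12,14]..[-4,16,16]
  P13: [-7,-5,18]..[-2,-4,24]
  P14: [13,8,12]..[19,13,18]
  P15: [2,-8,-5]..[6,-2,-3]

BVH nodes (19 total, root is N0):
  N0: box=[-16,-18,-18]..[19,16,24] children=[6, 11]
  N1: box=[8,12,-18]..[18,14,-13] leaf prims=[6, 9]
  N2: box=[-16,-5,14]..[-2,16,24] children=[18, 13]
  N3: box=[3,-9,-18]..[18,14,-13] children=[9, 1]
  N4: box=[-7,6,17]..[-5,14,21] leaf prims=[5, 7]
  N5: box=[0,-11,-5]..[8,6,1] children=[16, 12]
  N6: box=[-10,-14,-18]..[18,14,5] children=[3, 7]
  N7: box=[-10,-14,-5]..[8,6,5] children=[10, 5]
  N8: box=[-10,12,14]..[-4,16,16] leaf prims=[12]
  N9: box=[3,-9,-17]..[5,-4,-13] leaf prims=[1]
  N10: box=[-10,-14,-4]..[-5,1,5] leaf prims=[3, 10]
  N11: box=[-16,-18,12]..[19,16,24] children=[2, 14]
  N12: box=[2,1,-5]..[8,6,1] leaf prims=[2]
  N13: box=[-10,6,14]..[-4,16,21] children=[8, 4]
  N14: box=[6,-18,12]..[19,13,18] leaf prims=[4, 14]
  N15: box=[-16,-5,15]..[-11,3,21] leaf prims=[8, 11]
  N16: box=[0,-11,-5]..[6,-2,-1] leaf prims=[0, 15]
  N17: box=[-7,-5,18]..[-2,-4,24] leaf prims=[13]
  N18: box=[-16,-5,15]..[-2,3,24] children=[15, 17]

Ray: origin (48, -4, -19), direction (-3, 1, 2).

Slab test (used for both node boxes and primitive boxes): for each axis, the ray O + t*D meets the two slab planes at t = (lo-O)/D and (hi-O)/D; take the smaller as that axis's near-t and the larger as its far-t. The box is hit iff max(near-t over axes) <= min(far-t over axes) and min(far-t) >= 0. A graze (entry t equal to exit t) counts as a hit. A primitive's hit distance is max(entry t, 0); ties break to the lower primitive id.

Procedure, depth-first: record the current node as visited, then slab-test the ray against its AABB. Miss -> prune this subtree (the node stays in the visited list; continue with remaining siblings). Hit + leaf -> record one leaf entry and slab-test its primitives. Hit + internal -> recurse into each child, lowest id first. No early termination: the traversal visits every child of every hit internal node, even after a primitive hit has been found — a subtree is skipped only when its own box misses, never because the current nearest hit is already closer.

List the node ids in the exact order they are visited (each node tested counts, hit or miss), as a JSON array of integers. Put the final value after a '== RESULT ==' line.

Traverse from the root:
N0 x:[29/3,64/3] y:[-14,20] z:[1/2,43/2] -> hit [29/3,20], descend [6, 11]
  N6 x:[10,58/3] y:[-10,18] z:[1/2,12] -> hit [10,12], descend [3, 7]
    N3 x:[10,15] y:[-5,18] z:[1/2,3] -> miss, prune
    N7 x:[40/3,58/3] y:[-10,10] z:[7,12] -> miss, prune
  N11 x:[29/3,64/3] y:[-14,20] z:[31/2,43/2] -> hit [31/2,20], descend [2, 14]
    N2 x:[50/3,64/3] y:[-1,20] z:[33/2,43/2] -> hit [50/3,20], descend [13, 18]
      N13 x:[52/3,58/3] y:[10,20] z:[33/2,20] -> hit [52/3,58/3], descend [4, 8]
        N4 x:[53/3,55/3] y:[10,18] z:[18,20] -> hit [18,18] leaf, test {P5@t=18, P7(miss)}
        N8 x:[52/3,58/3] y:[16,20] z:[33/2,35/2] -> hit [52/3,35/2] leaf, test {P12@t=52/3}
      N18 x:[50/3,64/3] y:[-1,7] z:[17,43/2] -> miss, prune
    N14 x:[29/3,14] y:[-14,17] z:[31/2,37/2] -> miss, prune

Summary -> nodes [0, 6, 3, 7, 11, 2, 13, 4, 8, 18, 14]; box-tests=11; leaf-entries=2; first=P12

== RESULT ==
[0, 6, 3, 7, 11, 2, 13, 4, 8, 18, 14]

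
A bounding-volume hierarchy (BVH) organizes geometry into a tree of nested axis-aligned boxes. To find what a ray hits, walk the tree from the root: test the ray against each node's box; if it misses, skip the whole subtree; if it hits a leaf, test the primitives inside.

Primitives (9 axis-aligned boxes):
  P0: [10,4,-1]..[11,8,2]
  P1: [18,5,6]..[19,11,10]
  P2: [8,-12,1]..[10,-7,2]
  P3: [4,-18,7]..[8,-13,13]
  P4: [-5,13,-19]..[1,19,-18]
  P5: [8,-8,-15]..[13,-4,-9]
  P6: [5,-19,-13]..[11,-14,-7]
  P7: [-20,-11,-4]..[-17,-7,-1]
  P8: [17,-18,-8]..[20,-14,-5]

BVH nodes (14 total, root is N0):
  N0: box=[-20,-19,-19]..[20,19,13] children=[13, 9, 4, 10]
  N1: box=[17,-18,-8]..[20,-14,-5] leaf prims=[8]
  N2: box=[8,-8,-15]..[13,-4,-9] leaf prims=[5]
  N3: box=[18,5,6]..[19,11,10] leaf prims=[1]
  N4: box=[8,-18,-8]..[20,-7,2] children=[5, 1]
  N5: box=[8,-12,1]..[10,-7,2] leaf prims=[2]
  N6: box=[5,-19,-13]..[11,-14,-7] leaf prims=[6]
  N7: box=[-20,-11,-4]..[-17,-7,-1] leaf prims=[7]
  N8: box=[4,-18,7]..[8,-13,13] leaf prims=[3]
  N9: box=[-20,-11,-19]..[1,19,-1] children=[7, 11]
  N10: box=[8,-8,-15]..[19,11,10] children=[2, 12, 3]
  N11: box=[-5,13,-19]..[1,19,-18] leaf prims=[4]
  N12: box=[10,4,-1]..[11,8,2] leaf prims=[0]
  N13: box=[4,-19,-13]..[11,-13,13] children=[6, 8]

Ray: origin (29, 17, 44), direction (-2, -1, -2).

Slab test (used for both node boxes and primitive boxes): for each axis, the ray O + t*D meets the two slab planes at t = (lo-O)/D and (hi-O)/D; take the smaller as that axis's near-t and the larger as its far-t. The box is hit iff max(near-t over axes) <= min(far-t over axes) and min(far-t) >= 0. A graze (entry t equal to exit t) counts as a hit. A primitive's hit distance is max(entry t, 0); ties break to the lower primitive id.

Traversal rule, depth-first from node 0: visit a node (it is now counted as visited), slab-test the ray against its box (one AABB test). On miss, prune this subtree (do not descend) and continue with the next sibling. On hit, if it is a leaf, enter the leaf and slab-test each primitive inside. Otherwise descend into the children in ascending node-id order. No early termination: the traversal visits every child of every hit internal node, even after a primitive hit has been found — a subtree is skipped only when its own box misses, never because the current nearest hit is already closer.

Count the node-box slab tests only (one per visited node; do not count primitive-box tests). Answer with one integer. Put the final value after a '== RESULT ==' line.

Trace the traversal:
N0 x:[9/2,49/2] y:[-2,36] z:[31/2,63/2] -> hit [31/2,49/2], descend [4, 9, 10, 13]
  N4 x:[9/2,21/2] y:[24,35] z:[21,26] -> miss, prune
  N9 x:[14,49/2] y:[-2,28] z:[45/2,63/2] -> hit [45/2,49/2], descend [7, 11]
    N7 x:[23,49/2] y:[24,28] z:[45/2,24] -> hit [24,24] leaf, test {P7@t=24}
    N11 x:[14,17] y:[-2,4] z:[31,63/2] -> miss, prune
  N10 x:[5,21/2] y:[6,25] z:[17,59/2] -> miss, prune
  N13 x:[9,25/2] y:[30,36] z:[31/2,57/2] -> miss, prune

7 AABB tests over nodes [0, 4, 9, 7, 11, 10, 13]; 1 leaf entered; closest P7.

== RESULT ==
7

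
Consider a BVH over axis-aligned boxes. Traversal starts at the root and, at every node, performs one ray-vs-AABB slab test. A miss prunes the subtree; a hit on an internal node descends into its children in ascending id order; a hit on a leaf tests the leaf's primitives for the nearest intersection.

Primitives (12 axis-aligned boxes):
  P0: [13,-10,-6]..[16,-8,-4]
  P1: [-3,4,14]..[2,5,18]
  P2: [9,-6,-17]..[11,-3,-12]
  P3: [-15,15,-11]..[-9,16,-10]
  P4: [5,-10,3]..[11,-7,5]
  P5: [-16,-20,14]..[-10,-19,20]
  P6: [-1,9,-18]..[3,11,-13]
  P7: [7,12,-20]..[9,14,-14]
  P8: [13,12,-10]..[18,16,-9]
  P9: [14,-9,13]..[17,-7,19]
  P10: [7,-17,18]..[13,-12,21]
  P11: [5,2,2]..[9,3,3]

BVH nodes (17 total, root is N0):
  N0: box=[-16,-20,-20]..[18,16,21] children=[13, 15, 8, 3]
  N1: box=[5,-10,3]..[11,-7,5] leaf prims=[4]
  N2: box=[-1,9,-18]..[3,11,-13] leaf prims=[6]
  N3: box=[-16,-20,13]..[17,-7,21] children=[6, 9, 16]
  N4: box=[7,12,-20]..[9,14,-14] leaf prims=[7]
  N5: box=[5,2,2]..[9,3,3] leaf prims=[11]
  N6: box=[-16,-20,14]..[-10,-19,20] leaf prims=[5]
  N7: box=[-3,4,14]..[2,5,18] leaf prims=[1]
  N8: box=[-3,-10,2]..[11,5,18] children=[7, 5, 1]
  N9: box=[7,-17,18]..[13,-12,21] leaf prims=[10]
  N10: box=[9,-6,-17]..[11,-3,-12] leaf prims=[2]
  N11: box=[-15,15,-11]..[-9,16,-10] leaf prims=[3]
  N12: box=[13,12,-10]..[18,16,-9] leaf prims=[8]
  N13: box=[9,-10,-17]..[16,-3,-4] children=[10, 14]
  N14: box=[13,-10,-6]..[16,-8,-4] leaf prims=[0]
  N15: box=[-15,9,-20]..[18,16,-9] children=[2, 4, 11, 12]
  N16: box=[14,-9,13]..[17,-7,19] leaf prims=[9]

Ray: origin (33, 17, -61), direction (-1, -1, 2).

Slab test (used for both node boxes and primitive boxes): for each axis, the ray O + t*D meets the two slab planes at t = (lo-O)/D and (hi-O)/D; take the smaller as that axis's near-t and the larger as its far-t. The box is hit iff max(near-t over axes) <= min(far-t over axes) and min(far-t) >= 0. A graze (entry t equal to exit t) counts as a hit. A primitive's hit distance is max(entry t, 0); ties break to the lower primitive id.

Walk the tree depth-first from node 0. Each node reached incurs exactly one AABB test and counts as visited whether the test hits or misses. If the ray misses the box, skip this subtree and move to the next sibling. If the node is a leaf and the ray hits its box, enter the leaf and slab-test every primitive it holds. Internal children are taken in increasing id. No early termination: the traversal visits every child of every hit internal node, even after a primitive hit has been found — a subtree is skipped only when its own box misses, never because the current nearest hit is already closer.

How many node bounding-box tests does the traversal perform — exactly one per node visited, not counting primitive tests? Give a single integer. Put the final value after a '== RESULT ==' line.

Trace the traversal:
N0 x:[15,49] y:[1,37] z:[41/2,41] -> hit [41/2,37], descend [3, 8, 13, 15]
  N3 x:[16,49] y:[24,37] z:[37,41] -> hit [37,37], descend [6, 9, 16]
    N6 x:[43,49] y:[36,37] z:[75/2,81/2] -> miss, prune
    N9 x:[20,26] y:[29,34] z:[79/2,41] -> miss, prune
    N16 x:[16,19] y:[24,26] z:[37,40] -> miss, prune
  N8 x:[22,36] y:[12,27] z:[63/2,79/2] -> miss, prune
  N13 x:[17,24] y:[20,27] z:[22,57/2] -> hit [22,24], descend [10, 14]
    N10 x:[22,24] y:[20,23] z:[22,49/2] -> hit [22,23] leaf, test {P2@t=22}
    N14 x:[17,20] y:[25,27] z:[55/2,57/2] -> miss, prune
  N15 x:[15,48] y:[1,8] z:[41/2,26] -> miss, prune

Summary -> nodes [0, 3, 6, 9, 16, 8, 13, 10, 14, 15]; box-tests=10; leaf-entries=1; first=P2

== RESULT ==
10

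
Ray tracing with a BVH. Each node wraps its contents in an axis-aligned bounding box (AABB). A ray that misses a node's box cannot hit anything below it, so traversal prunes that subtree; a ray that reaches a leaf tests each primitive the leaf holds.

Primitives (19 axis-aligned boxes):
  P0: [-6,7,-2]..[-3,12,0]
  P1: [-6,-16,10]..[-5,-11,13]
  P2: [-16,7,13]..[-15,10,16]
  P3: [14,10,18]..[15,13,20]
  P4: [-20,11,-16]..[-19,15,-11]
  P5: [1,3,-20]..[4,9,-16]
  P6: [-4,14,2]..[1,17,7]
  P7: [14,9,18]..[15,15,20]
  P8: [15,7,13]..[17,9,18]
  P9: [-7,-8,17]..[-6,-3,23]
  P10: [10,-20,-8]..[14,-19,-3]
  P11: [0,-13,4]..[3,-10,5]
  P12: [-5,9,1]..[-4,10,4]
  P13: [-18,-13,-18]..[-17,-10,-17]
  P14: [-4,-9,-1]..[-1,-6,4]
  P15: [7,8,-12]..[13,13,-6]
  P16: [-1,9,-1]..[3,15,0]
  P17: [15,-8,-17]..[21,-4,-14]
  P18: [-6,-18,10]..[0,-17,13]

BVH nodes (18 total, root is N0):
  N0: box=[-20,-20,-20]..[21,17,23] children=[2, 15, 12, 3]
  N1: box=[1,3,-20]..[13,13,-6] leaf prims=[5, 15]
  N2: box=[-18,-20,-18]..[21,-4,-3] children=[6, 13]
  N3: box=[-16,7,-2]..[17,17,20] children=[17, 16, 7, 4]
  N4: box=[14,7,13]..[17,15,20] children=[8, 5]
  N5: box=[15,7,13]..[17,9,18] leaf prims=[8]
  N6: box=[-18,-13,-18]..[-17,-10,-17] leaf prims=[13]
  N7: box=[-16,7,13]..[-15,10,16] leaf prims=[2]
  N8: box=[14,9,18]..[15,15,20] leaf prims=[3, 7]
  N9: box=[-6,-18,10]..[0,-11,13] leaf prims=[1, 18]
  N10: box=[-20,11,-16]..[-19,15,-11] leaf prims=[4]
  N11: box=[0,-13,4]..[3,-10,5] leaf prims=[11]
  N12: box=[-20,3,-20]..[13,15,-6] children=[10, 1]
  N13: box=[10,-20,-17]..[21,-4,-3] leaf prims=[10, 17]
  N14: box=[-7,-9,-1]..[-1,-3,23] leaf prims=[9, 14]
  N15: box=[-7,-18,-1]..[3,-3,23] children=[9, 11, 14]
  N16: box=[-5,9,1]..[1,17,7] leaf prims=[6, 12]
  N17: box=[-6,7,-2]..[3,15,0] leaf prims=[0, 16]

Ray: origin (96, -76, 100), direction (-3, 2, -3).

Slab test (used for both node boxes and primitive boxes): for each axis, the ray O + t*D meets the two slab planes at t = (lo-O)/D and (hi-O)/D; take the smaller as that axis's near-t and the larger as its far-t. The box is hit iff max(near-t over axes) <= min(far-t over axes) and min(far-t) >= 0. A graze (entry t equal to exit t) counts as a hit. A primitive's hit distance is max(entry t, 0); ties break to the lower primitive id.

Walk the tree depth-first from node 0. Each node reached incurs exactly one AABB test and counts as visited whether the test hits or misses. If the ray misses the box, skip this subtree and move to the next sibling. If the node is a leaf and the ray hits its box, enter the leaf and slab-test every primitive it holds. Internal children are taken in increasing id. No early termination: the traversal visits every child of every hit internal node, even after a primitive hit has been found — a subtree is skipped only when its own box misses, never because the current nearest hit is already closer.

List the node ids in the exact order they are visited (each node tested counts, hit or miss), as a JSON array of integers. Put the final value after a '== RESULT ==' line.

Walk:
N0 x:[25,116/3] y:[28,93/2] z:[77/3,40] -> hit [28,116/3], descend [2, 3, 12, 15]
  N2 x:[25,38] y:[28,36] z:[103/3,118/3] -> hit [103/3,36], descend [6, 13]
    N6 x:[113/3,38] y:[63/2,33] z:[39,118/3] -> miss, prune
    N13 x:[25,86/3] y:[28,36] z:[103/3,39] -> miss, prune
  N3 x:[79/3,112/3] y:[83/2,93/2] z:[80/3,34] -> miss, prune
  N12 x:[83/3,116/3] y:[79/2,91/2] z:[106/3,40] -> miss, prune
  N15 x:[31,103/3] y:[29,73/2] z:[77/3,101/3] -> hit [31,101/3], descend [9, 11, 14]
    N9 x:[32,34] y:[29,65/2] z:[29,30] -> miss, prune
    N11 x:[31,32] y:[63/2,33] z:[95/3,32] -> hit [95/3,32] leaf, test {P11@t=95/3}
    N14 x:[97/3,103/3] y:[67/2,73/2] z:[77/3,101/3] -> hit [67/2,101/3] leaf, test {P9(miss), P14(miss)}

order=[0, 2, 6, 13, 3, 12, 15, 9, 11, 14]  |boxes|=10  |leaves|=2  hit=P11

== RESULT ==
[0, 2, 6, 13, 3, 12, 15, 9, 11, 14]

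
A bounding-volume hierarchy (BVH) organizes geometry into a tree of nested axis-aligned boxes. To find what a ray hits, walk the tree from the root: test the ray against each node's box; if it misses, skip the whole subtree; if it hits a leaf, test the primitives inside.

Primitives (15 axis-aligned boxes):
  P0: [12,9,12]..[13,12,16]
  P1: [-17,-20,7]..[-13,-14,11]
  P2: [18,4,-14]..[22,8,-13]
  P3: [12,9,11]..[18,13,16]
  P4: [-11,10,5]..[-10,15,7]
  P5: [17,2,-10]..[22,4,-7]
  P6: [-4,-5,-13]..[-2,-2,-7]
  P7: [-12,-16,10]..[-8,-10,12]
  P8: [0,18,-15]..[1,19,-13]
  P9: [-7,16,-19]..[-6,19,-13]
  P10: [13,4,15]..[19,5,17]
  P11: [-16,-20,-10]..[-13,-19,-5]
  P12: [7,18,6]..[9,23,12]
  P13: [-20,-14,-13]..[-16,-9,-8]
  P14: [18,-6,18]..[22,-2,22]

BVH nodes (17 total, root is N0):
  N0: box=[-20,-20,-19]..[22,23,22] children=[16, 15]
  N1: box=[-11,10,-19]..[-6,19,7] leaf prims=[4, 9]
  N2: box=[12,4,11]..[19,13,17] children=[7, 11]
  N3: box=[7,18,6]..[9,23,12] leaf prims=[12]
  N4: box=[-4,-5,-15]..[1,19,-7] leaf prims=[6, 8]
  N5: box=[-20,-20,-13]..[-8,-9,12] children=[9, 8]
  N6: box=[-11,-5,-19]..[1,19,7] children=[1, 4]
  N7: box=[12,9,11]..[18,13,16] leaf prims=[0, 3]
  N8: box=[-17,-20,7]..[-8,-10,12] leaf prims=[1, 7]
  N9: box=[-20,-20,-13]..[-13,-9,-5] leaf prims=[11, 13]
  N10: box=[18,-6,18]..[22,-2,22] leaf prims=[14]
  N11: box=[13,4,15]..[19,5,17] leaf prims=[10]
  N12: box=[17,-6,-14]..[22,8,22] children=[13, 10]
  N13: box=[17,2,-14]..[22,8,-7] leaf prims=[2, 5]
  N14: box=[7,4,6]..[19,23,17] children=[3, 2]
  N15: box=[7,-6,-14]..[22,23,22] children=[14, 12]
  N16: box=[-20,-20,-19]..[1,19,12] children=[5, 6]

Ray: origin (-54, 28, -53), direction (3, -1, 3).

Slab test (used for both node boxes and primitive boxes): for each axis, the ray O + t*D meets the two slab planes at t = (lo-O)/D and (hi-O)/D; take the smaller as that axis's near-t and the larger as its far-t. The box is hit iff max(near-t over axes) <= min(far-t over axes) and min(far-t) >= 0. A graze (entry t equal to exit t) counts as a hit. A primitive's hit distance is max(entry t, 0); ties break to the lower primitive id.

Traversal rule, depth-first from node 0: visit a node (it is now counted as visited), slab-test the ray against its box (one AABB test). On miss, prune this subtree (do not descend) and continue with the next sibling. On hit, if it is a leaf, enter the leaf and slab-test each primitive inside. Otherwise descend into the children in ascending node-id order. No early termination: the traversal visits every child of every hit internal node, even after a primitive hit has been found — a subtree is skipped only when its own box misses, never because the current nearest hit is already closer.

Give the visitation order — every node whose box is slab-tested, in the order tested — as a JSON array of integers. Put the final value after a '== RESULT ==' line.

Walk:
N0 x:[34/3,76/3] y:[5,48] z:[34/3,25] -> hit [34/3,25], descend [15, 16]
  N15 x:[61/3,76/3] y:[5,34] z:[13,25] -> hit [61/3,25], descend [12, 14]
    N12 x:[71/3,76/3] y:[20,34] z:[13,25] -> hit [71/3,25], descend [10, 13]
      N10 x:[24,76/3] y:[30,34] z:[71/3,25] -> miss, prune
      N13 x:[71/3,76/3] y:[20,26] z:[13,46/3] -> miss, prune
    N14 x:[61/3,73/3] y:[5,24] z:[59/3,70/3] -> hit [61/3,70/3], descend [2, 3]
      N2 x:[22,73/3] y:[15,24] z:[64/3,70/3] -> hit [22,70/3], descend [7, 11]
        N7 x:[22,24] y:[15,19] z:[64/3,23] -> miss, prune
        N11 x:[67/3,73/3] y:[23,24] z:[68/3,70/3] -> hit [23,70/3] leaf, test {P10@t=23}
      N3 x:[61/3,21] y:[5,10] z:[59/3,65/3] -> miss, prune
  N16 x:[34/3,55/3] y:[9,48] z:[34/3,65/3] -> hit [34/3,55/3], descend [5, 6]
    N5 x:[34/3,46/3] y:[37,48] z:[40/3,65/3] -> miss, prune
    N6 x:[43/3,55/3] y:[9,33] z:[34/3,20] -> hit [43/3,55/3], descend [1, 4]
      N1 x:[43/3,16] y:[9,18] z:[34/3,20] -> hit [43/3,16] leaf, test {P4(miss), P9(miss)}
      N4 x:[50/3,55/3] y:[9,33] z:[38/3,46/3] -> miss, prune

15 AABB tests over nodes [0, 15, 12, 10, 13, 14, 2, 7, 11, 3, 16, 5, 6, 1, 4]; 2 leaves entered; closest P10.

== RESULT ==
[0, 15, 12, 10, 13, 14, 2, 7, 11, 3, 16, 5, 6, 1, 4]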